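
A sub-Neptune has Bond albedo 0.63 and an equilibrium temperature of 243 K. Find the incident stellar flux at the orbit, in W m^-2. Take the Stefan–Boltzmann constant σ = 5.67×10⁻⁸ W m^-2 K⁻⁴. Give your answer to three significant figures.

2140 W m^-2

Invert the energy balance for S: S = 4σT⁴/(1−α).
σT⁴ = 5.67×10⁻⁸·(243)⁴ = 197.7 W m^-2.
S = 4·197.7/0.37 = 2137 W m^-2.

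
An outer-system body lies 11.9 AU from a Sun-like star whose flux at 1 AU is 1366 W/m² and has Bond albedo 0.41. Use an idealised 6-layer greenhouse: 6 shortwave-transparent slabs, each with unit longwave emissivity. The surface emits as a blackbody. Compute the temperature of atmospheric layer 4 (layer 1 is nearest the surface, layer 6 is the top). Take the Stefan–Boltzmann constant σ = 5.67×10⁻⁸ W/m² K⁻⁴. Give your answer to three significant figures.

Irradiance scales as 1/d², so S = 1366 W/m² × (1/11.9)² = 9.646 W/m².
The effective emission temperature is T_e = [S(1−α)/(4σ)]^¼ = 70.78 K.
The net upward flux σT_e⁴ is constant between every pair of levels, so T_k⁴ = (N+1−k)T_e⁴.
T_4 = (3)^(1/4)·70.78 = 93.15 K.

93.1 K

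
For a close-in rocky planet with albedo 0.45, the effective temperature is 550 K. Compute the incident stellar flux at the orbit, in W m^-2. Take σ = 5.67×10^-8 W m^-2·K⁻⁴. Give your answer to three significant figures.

37700 W m^-2

Invert the energy balance for S: S = 4σT⁴/(1−α).
The emitted flux is σT⁴ = 5188 W m^-2.
So S = 4×5188/(1−0.45) = 37730 W m^-2.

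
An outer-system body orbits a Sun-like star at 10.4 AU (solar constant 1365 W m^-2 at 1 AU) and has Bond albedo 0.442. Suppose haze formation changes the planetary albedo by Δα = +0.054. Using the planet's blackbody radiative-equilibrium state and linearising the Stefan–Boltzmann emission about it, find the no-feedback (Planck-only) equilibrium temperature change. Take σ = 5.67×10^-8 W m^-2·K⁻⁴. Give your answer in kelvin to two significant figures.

By the inverse-square law, S = 1365/10.4² = 12.62 W m^-2.
Reference equilibrium: T_e = [S(1−α)/(4σ)]^(1/4) = 74.65 K.
TOA radiative forcing: ΔF = −S·Δα/4 = −12.62·(+0.054)/4 = -0.1704 W m^-2.
Linearising σT⁴ gives d(σT⁴)/dT = 4σT_e³ = 0.09434 W m^-2 per K.
ΔT₀ = ΔF/λ_P = -0.1704/0.09434 = -1.81 K.

-1.8 K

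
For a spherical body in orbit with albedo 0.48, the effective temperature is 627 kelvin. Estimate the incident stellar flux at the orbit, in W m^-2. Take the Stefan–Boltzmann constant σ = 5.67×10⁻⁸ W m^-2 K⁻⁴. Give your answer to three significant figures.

67400 W m^-2

Invert the energy balance for S: S = 4σT⁴/(1−α).
σT⁴ = 5.67×10⁻⁸·(627)⁴ = 8763 W m^-2.
S = 4·8763/0.52 = 67410 W m^-2.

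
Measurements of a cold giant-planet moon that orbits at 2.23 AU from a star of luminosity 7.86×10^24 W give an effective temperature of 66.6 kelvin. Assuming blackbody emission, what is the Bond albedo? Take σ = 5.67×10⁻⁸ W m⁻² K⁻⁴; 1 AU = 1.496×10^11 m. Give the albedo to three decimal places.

0.206

Orbital distance: d = 2.23 AU = 3.336×10^11 m.
Flux at the orbit: S = L/(4πd²) = 7.86×10^24/(4π·(3.34×10^11)²) = 5.620 W m⁻².
Rearranging the radiative balance, α = 1 − 4σT⁴/S.
σT⁴ = 1.116 W m⁻², so 4σT⁴ = 4.462 W m⁻².
Hence α = 1 − 4.462/5.620 = 0.2060.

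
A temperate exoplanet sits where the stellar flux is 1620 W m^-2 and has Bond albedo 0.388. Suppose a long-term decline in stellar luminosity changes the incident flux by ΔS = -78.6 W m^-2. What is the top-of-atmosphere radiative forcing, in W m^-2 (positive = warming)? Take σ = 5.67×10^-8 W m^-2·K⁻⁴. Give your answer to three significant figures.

ΔF = Δ[S(1−α)]/4 = (1−0.388)·-78.6/4 = -12.03 W m^-2.

-12.0 W m^-2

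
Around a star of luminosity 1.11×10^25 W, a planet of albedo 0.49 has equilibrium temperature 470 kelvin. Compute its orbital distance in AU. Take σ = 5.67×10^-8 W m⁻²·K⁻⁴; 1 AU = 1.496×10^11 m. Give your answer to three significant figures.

The flux needed for this T is 4σT⁴/(1−0.49) = 21700 W m⁻².
S = L/(4πd²) → d = √(L/4πS) = √(1.11×10^25/(4π·21700)) = 6.380×10^9 m = 0.04265 AU.

0.0426 AU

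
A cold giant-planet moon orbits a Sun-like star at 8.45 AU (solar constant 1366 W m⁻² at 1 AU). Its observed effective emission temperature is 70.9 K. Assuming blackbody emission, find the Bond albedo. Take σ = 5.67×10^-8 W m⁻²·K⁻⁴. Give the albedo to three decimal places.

0.700

By the inverse-square law, S = 1366/8.45² = 19.13 W m⁻².
Energy balance: S(1−α)/4 = σT⁴, so 1−α = 4σT⁴/S.
σT⁴ = 1.433 W m⁻², so 4σT⁴ = 5.731 W m⁻².
1−α = 5.731/19.13 = 0.2996, so α = 0.7004.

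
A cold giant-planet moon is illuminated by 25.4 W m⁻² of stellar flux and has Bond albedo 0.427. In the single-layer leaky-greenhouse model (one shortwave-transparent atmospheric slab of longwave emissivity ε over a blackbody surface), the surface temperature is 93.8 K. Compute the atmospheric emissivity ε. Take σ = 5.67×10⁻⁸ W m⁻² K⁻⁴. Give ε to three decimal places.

0.342

Effective temperature: T_e = [S(1−α)/(4σ)]^(1/4) = 89.50 K.
T_s⁴ = T_e⁴·2/(2−ε) → ε = 2 − 2(T_e/T_s)⁴ = 2 − 2·(89.50/93.8)⁴ = 0.3421.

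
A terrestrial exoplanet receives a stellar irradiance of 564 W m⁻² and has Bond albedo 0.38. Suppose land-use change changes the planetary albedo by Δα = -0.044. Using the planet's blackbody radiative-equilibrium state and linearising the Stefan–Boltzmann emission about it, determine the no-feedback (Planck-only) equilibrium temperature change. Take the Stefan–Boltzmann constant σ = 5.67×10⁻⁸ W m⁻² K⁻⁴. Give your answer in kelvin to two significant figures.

3.5 K

Unperturbed T_e = [564.0·(1−0.38)/(4σ)]^¼ = 198.2 K.
TOA radiative forcing: ΔF = −S·Δα/4 = −564.0·(-0.044)/4 = 6.204 W m⁻².
The Planck feedback parameter is 4σT_e³ = 1.765 W m⁻²/K.
Hence the no-feedback warming is ΔF/(4σT_e³) = 3.52 K.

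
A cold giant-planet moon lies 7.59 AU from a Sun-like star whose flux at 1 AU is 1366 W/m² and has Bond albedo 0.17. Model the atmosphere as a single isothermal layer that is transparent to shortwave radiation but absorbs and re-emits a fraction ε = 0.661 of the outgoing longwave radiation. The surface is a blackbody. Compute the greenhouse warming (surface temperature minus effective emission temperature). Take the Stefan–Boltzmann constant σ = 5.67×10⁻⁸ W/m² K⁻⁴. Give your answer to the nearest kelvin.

Irradiance scales as 1/d², so S = 1366 W/m² × (1/7.59)² = 23.71 W/m².
Effective emission temperature (TOA balance): σT_e⁴ = S(1−α)/4 = 4.920 W/m² → T_e = 96.52 K.
For a single slab of emissivity ε, T_s⁴ = 2T_e⁴/(2−ε); thus T_s = 96.52·(1.494)^(1/4) = 106.7 K.
T_s − T_e = 106.7 − 96.52 = 10.18 K.

10 K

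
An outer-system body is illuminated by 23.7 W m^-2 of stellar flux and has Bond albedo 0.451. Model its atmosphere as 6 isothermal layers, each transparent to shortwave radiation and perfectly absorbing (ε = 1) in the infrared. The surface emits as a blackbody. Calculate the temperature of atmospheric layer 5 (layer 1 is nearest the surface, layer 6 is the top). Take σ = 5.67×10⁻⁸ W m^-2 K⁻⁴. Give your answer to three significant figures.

Top-of-atmosphere balance: σT_e⁴ = S(1−α)/4 = 3.253 W m^-2 → T_e = 87.03 K.
Each opaque layer satisfies 2T_j⁴ = T_{j−1}⁴ + T_{j+1}⁴, giving T_k⁴ = (N+1−k)T_e⁴.
With k = 5: T_5 = (6+1−5)^¼·87.03 K = 103.5 K.

103 kelvin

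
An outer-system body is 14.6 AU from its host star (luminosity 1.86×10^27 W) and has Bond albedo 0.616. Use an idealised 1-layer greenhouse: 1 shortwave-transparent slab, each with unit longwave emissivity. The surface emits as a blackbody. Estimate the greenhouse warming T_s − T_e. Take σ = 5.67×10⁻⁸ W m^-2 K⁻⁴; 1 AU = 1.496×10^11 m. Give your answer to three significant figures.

16.1 K

d = 14.6 × 1.496×10^11 m = 2.184×10^12 m.
S = L/(4πd²) = 31.03 W m^-2.
Top-of-atmosphere balance: σT_e⁴ = S(1−α)/4 = 2.979 W m^-2 → T_e = 85.13 K.
T_s = (N+1)^(1/4)·T_e = 101.2 K.
Warming: T_s − T_e = 16.11 K.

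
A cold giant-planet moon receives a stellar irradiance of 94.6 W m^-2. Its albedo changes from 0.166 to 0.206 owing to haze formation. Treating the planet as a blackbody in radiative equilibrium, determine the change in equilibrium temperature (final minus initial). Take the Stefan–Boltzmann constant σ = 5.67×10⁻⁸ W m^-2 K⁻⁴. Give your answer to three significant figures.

Before: T₁ = [94.60·0.834/(4σ)]^(1/4) = 136.6 K.
After:  T₂ = [94.60·0.794/(4σ)]^(1/4) = 134.9 K.
ΔT = T₂ − T₁ = -1.668 K.

-1.67 K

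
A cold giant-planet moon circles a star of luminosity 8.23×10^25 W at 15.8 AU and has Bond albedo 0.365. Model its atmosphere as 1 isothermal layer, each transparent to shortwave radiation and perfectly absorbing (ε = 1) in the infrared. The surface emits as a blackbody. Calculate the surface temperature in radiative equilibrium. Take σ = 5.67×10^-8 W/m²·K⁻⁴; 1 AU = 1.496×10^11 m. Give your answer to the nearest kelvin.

d = 15.8 × 1.496×10^11 m = 2.364×10^12 m.
Flux at the orbit: S = L/(4πd²) = 8.23×10^25/(4π·(2.36×10^12)²) = 1.172 W/m².
The effective emission temperature is T_e = [S(1−α)/(4σ)]^¼ = 42.56 K.
With N = 1 opaque layers, T_s = (N+1)^(1/4)·T_e = 2^(1/4)·42.56 = 50.62 K.

51 kelvin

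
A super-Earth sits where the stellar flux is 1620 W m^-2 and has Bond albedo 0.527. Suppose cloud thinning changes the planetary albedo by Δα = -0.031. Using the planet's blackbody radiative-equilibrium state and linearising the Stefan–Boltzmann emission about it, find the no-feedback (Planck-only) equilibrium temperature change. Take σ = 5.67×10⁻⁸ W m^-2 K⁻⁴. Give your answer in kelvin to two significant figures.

4.0 kelvin

Reference equilibrium: T_e = [S(1−α)/(4σ)]^(1/4) = 241.1 K.
TOA radiative forcing: ΔF = −S·Δα/4 = −1620·(-0.031)/4 = 12.55 W m^-2.
The Planck feedback parameter is 4σT_e³ = 3.178 W m^-2/K.
So ΔT₀ = 12.55/3.178 = 3.95 K.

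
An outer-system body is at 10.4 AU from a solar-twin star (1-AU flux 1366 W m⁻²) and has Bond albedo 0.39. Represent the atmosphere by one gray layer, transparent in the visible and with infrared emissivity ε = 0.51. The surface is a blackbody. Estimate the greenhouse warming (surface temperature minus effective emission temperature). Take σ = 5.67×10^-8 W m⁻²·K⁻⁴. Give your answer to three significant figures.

5.83 kelvin

Irradiance scales as 1/d², so S = 1366 W m⁻² × (1/10.4)² = 12.63 W m⁻².
Effective emission temperature (TOA balance): σT_e⁴ = S(1−α)/4 = 1.926 W m⁻² → T_e = 76.34 K.
The surface balance (absorbed SW + ε·downward IR = σT_s⁴) with T_a⁴ = T_s⁴/2 reduces to T_s = T_e·[2/(2−ε)]^¼ = 82.17 K.
Greenhouse warming: T_s − T_e = 5.830 K.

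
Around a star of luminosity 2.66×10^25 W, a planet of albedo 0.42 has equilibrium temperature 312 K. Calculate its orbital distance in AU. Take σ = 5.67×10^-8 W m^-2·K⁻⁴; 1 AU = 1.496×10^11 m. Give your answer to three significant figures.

Required flux: S = 4σT⁴/(1−α) = 3705 W m^-2.
From L = 4πd²S, d = √(2.66×10^25/(4π·3705)) = 2.390×10^10 m = 0.1598 AU.

0.160 AU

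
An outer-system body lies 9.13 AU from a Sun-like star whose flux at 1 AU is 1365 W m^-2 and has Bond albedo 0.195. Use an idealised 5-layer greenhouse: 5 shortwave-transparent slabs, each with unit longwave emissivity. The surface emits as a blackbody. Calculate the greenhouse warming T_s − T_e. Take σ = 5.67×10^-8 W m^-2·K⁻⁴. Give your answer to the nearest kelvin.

Irradiance scales as 1/d², so S = 1365 W m^-2 × (1/9.13)² = 16.38 W m^-2.
The effective emission temperature is T_e = [S(1−α)/(4σ)]^¼ = 87.31 K.
T_s = (N+1)^(1/4)·T_e = 136.7 K.
Warming: T_s − T_e = 49.34 K.

49 K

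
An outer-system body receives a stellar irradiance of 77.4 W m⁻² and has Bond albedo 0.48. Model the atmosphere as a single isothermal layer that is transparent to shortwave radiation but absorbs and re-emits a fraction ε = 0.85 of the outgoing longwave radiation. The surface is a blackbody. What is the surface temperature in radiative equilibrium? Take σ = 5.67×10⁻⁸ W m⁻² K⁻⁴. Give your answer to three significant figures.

At the top of the atmosphere, σT_e⁴ = S(1−α)/4 = 10.06 W m⁻², giving T_e = 115.4 K.
The surface balance (absorbed SW + ε·downward IR = σT_s⁴) with T_a⁴ = T_s⁴/2 reduces to T_s = T_e·[2/(2−ε)]^¼ = 132.5 K.

133 K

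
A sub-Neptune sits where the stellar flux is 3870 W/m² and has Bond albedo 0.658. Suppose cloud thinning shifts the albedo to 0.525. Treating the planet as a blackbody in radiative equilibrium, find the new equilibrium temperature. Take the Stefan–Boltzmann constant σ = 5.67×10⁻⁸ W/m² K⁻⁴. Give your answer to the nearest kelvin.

T₂ = [S(1−α₂)/(4σ)]^(1/4) = [3870·0.475/(4σ)]^(1/4) = 300.0 K.

300 kelvin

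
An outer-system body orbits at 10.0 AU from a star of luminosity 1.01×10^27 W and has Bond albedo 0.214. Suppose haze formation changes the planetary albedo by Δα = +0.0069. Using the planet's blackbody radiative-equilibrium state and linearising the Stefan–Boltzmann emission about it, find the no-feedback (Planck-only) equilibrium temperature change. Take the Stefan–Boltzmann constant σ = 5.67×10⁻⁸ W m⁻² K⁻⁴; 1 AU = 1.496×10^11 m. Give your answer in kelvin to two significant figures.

Orbital distance: d = 10.0 AU = 1.496×10^12 m.
Flux at the orbit: S = L/(4πd²) = 1.01×10^27/(4π·(1.50×10^12)²) = 35.91 W m⁻².
Reference equilibrium: T_e = [S(1−α)/(4σ)]^(1/4) = 105.6 K.
The change in absorbed flux is Δ[S(1−α)/4] = −SΔα/4 = -0.06195 W m⁻².
The Planck feedback parameter is 4σT_e³ = 0.2672 W m⁻²/K.
Hence the no-feedback warming is ΔF/(4σT_e³) = -0.232 K.

-0.23 K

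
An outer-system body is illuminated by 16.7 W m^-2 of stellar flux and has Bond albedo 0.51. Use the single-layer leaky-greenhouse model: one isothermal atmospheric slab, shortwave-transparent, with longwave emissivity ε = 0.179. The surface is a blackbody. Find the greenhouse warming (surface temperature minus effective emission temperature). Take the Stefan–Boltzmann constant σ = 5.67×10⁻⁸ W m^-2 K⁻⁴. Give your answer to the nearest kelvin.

2 K

At the top of the atmosphere, σT_e⁴ = S(1−α)/4 = 2.046 W m^-2, giving T_e = 77.50 K.
The surface balance (absorbed SW + ε·downward IR = σT_s⁴) with T_a⁴ = T_s⁴/2 reduces to T_s = T_e·[2/(2−ε)]^¼ = 79.34 K.
T_s − T_e = 79.34 − 77.50 = 1.838 K.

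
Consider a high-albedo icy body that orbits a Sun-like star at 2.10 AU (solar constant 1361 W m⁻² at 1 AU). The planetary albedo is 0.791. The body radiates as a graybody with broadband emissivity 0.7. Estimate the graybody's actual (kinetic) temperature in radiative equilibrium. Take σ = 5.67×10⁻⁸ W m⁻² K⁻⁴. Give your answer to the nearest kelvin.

Irradiance scales as 1/d², so S = 1361 W m⁻² × (1/2.10)² = 308.6 W m⁻².
Absorbed flux (global mean): S(1−α)/4 = 308.6·0.209/4 = 16.13 W m⁻².
Radiative balance εσT⁴ = 16.13 gives T = [16.13/(0.7·σ)]^(1/4) = 142.0 K.

142 K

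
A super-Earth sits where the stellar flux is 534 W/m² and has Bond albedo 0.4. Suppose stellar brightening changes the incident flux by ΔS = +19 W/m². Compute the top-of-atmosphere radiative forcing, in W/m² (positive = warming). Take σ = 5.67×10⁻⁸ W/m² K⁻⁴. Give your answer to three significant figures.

ΔF = Δ[S(1−α)]/4 = (1−0.4)·+19/4 = 2.850 W/m².

2.85 W/m²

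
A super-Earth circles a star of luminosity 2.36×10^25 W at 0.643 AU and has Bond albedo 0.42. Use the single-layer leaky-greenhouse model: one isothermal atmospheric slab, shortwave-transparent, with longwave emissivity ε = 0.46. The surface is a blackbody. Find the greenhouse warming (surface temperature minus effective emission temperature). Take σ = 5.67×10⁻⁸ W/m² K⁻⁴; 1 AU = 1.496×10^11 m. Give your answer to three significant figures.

10.2 kelvin

d = 0.643 × 1.496×10^11 m = 9.619×10^10 m.
S = L/(4πd²) = 203.0 W/m².
The planet radiates to space at T_e = [S(1−α)/(4σ)]^(1/4) = 150.9 K.
For a single slab of emissivity ε, T_s⁴ = 2T_e⁴/(2−ε); thus T_s = 150.9·(1.299)^(1/4) = 161.1 K.
The atmosphere warms the surface by 10.19 K.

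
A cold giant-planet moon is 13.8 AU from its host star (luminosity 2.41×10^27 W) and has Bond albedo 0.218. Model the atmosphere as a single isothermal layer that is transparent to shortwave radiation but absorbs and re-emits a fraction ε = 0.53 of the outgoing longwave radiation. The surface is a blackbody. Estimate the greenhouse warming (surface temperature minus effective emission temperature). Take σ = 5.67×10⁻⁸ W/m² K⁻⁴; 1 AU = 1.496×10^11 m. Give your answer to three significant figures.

8.93 K

d = 13.8 × 1.496×10^11 m = 2.064×10^12 m.
S = L/(4πd²) = 45.00 W/m².
The planet radiates to space at T_e = [S(1−α)/(4σ)]^(1/4) = 111.6 K.
For a single slab of emissivity ε, T_s⁴ = 2T_e⁴/(2−ε); thus T_s = 111.6·(1.361)^(1/4) = 120.5 K.
The atmosphere warms the surface by 8.930 K.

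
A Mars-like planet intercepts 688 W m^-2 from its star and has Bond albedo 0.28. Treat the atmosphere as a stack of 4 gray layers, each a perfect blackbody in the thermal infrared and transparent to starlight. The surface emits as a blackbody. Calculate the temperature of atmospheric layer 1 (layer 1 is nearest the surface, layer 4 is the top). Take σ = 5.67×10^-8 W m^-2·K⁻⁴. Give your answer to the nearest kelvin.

306 kelvin

Top-of-atmosphere balance: σT_e⁴ = S(1−α)/4 = 123.8 W m^-2 → T_e = 216.2 K.
Each opaque layer satisfies 2T_j⁴ = T_{j−1}⁴ + T_{j+1}⁴, giving T_k⁴ = (N+1−k)T_e⁴.
T_1 = (4)^(1/4)·216.2 = 305.7 K.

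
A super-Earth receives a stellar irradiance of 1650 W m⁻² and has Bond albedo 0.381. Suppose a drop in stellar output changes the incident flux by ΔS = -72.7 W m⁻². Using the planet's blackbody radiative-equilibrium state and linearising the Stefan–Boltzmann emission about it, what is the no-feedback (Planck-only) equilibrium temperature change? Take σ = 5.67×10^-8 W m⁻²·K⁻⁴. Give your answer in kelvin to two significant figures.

Unperturbed T_e = [1650·(1−0.381)/(4σ)]^¼ = 259.0 K.
TOA radiative forcing: ΔF = (1−α)ΔS/4 = 0.619·(-72.7)/4 = -11.25 W m⁻².
Planck response: λ_P = 4σT_e³ = 4·5.67×10⁻⁸·(259.0)³ = 3.943 W m⁻²/K.
So ΔT₀ = -11.25/3.943 = -2.85 K.

-2.9 K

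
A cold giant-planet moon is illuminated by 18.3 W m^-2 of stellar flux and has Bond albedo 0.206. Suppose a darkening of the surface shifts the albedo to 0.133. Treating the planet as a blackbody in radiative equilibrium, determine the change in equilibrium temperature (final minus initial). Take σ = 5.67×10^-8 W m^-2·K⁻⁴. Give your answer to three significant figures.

1.99 kelvin

With α = 0.206, T₁ = 89.47 K.
After:  T₂ = [18.30·0.867/(4σ)]^(1/4) = 91.45 K.
Change: 91.45 − 89.47 = 1.989 K.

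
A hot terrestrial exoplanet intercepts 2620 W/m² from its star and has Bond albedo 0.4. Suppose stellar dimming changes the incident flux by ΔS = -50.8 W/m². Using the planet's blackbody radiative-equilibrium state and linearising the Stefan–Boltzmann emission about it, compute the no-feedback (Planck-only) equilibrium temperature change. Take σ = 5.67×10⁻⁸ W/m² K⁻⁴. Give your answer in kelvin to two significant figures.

Unperturbed T_e = [2620·(1−0.4)/(4σ)]^¼ = 288.5 K.
ΔF = Δ[S(1−α)]/4 = (1−0.4)·-50.8/4 = -7.620 W/m².
The Planck feedback parameter is 4σT_e³ = 5.448 W/m²/K.
So ΔT₀ = -7.620/5.448 = -1.40 K.

-1.4 kelvin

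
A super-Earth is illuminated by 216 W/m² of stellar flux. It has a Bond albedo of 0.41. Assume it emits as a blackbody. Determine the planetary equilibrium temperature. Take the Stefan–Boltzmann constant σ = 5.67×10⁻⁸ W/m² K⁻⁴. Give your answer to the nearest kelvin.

154 kelvin

The planet absorbs (1−α)S over its disc πR² and re-emits over 4πR², so the mean absorbed flux is (1−0.41)·216.0/4 = 31.86 W/m².
Set σT⁴ = 31.86 → T = (31.86/σ)^(1/4) = 154.0 K.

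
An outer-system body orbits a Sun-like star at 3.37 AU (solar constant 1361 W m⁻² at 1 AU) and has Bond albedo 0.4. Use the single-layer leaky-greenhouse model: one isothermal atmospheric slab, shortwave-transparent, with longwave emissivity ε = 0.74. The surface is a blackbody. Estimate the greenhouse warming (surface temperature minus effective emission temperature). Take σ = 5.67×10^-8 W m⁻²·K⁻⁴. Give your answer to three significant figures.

By the inverse-square law, S = 1361/3.37² = 119.8 W m⁻².
Effective emission temperature (TOA balance): σT_e⁴ = S(1−α)/4 = 17.98 W m⁻² → T_e = 133.4 K.
Surface balance with a leaky layer gives σT_s⁴ = σT_e⁴·2/(2−ε), so T_s = T_e·[2/(2−0.74)]^(1/4) = 149.8 K.
T_s − T_e = 149.8 − 133.4 = 16.34 K.

16.3 K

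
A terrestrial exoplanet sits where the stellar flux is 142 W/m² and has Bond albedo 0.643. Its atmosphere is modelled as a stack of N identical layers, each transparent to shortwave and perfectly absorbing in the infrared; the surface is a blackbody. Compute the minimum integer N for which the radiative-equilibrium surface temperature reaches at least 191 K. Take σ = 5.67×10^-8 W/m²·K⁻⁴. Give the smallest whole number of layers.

OLR = S(1−α)/4 = 12.67 W/m²; the top layer radiates at T_e = 122.3 K.
Need (N+1)T_e⁴ ≥ T_s⁴, i.e. N+1 ≥ (191/122.3)⁴ = 5.954.
So N ≥ 4.954; the smallest integer is N = 5.

5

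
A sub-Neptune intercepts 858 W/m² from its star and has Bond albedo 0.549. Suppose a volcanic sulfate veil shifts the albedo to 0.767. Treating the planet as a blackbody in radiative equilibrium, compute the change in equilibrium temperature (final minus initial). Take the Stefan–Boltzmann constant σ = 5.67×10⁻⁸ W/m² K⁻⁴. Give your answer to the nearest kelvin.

Initial: T₁ = [S(1−0.549)/(4σ)]^(1/4) = 203.2 K.
After:  T₂ = [858.0·0.233/(4σ)]^(1/4) = 172.3 K.
Change: 172.3 − 203.2 = -30.93 K.

-31 K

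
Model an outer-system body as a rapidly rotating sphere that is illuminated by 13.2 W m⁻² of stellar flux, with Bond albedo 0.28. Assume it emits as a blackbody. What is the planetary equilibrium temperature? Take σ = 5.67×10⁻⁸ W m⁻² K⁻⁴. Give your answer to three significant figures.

Averaging over the sphere, the absorbed flux is S(1−α)/4 = 2.376 W m⁻².
Balancing against σT⁴: T = (2.376/5.67×10⁻⁸)^(1/4) = 80.46 K.

80.5 kelvin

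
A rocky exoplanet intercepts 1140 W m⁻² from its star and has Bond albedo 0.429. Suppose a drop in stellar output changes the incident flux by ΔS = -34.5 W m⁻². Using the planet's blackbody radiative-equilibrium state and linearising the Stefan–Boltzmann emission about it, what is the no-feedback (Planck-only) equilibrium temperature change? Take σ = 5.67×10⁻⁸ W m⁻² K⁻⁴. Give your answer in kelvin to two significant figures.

Unperturbed T_e = [1140·(1−0.429)/(4σ)]^¼ = 231.5 K.
Only a fraction (1−α) is absorbed and it's spread over 4πR², so ΔF = (1−α)ΔS/4 = -4.925 W m⁻².
The Planck feedback parameter is 4σT_e³ = 2.812 W m⁻²/K.
ΔT₀ = ΔF/λ_P = -4.925/2.812 = -1.75 K.

-1.8 kelvin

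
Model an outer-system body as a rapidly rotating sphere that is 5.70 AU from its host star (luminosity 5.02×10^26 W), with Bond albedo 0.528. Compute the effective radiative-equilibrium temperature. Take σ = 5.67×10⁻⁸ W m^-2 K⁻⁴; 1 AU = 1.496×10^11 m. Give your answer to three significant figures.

103 K

d = 5.70 × 1.496×10^11 m = 8.527×10^11 m.
S = L/(4πd²) = 54.94 W m^-2.
Averaging over the sphere, the absorbed flux is S(1−α)/4 = 6.483 W m^-2.
Set σT⁴ = 6.483 → T = (6.483/σ)^(1/4) = 103.4 K.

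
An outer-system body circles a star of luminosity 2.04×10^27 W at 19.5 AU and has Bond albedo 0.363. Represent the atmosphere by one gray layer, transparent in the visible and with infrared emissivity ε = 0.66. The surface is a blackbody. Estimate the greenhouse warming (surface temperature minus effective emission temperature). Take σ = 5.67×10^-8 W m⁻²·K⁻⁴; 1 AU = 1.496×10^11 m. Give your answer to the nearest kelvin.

9 K

Orbital distance: d = 19.5 AU = 2.917×10^12 m.
Flux at the orbit: S = L/(4πd²) = 2.04×10^27/(4π·(2.92×10^12)²) = 19.08 W m⁻².
Effective emission temperature (TOA balance): σT_e⁴ = S(1−α)/4 = 3.038 W m⁻² → T_e = 85.56 K.
The surface balance (absorbed SW + ε·downward IR = σT_s⁴) with T_a⁴ = T_s⁴/2 reduces to T_s = T_e·[2/(2−ε)]^¼ = 94.56 K.
T_s − T_e = 94.56 − 85.56 = 9.009 K.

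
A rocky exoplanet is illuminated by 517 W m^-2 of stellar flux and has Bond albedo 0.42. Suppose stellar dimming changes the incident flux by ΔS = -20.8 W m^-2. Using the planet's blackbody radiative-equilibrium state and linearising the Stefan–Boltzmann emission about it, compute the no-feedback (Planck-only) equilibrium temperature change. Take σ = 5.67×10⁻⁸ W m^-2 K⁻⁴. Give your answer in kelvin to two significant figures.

-1.9 K

Reference equilibrium: T_e = [S(1−α)/(4σ)]^(1/4) = 190.7 K.
Only a fraction (1−α) is absorbed and it's spread over 4πR², so ΔF = (1−α)ΔS/4 = -3.016 W m^-2.
The Planck feedback parameter is 4σT_e³ = 1.573 W m^-2/K.
Hence the no-feedback warming is ΔF/(4σT_e³) = -1.92 K.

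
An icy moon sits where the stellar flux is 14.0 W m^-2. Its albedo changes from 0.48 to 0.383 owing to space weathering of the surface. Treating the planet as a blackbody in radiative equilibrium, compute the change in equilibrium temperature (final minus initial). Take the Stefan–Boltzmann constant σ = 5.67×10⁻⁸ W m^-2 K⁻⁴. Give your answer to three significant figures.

Before: T₁ = [14.00·0.52/(4σ)]^(1/4) = 75.27 K.
With α = 0.383, T₂ = 78.56 K.
Change: 78.56 − 75.27 = 3.288 K.

3.29 kelvin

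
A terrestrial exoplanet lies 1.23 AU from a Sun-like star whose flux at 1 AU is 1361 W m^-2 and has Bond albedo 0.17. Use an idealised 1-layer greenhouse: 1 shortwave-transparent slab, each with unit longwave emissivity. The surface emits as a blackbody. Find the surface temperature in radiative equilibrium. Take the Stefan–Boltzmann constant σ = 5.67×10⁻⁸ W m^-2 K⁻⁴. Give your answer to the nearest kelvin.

Flux at the orbit: S = 1361/(1.23)² = 899.6 W m^-2.
The effective emission temperature is T_e = [S(1−α)/(4σ)]^¼ = 239.5 K.
Layer-by-layer balance gives σT_s⁴ = (N+1)σT_e⁴, so T_s = 2^¼·239.5 = 284.9 K.

285 K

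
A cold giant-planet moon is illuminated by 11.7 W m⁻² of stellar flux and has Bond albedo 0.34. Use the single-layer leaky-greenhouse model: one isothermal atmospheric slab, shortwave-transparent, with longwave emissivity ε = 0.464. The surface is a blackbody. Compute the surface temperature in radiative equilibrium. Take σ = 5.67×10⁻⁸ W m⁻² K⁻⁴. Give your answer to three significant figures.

Effective emission temperature (TOA balance): σT_e⁴ = S(1−α)/4 = 1.930 W m⁻² → T_e = 76.39 K.
The surface balance (absorbed SW + ε·downward IR = σT_s⁴) with T_a⁴ = T_s⁴/2 reduces to T_s = T_e·[2/(2−ε)]^¼ = 81.60 K.

81.6 kelvin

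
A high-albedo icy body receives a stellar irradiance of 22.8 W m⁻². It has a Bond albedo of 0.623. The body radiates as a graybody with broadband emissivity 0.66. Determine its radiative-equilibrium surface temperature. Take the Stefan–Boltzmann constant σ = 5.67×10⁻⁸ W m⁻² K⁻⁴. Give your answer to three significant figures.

Absorbed flux (global mean): S(1−α)/4 = 22.80·0.377/4 = 2.149 W m⁻².
Radiative balance εσT⁴ = 2.149 gives T = [2.149/(0.66·σ)]^(1/4) = 87.05 K.

87.1 K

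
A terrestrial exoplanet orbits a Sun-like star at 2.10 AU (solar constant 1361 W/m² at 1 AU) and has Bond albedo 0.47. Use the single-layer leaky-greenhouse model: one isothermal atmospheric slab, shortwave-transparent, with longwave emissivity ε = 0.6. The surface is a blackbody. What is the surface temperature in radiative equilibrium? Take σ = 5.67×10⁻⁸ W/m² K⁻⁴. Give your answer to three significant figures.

179 kelvin

By the inverse-square law, S = 1361/2.10² = 308.6 W/m².
The planet radiates to space at T_e = [S(1−α)/(4σ)]^(1/4) = 163.9 K.
Surface balance with a leaky layer gives σT_s⁴ = σT_e⁴·2/(2−ε), so T_s = T_e·[2/(2−0.6)]^(1/4) = 179.2 K.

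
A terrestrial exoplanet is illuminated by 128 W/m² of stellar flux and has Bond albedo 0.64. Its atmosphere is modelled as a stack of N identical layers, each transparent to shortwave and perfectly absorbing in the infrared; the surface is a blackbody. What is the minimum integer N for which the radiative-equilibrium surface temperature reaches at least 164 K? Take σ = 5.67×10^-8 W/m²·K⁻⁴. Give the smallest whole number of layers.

The effective emission temperature is T_e = [S(1−α)/(4σ)]^¼ = 119.4 K.
Since T_s⁴ = (N+1)T_e⁴, we need N ≥ (T_s/T_e)⁴ − 1 = 2.560.
The minimum whole number is N = 3.

3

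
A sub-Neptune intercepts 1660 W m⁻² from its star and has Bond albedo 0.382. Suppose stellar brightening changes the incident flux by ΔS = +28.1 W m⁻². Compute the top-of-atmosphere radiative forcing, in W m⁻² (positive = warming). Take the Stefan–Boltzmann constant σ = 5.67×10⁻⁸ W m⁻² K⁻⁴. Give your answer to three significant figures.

ΔF = Δ[S(1−α)]/4 = (1−0.382)·+28.1/4 = 4.341 W m⁻².

4.34 W m⁻²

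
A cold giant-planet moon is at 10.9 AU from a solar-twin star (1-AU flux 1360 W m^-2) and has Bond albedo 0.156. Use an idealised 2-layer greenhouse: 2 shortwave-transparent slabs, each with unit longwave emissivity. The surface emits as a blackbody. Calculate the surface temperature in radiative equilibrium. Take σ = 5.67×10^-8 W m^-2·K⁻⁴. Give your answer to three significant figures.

106 K

By the inverse-square law, S = 1360/10.9² = 11.45 W m^-2.
Top-of-atmosphere balance: σT_e⁴ = S(1−α)/4 = 2.415 W m^-2 → T_e = 80.79 K.
With N = 2 opaque layers, T_s = (N+1)^(1/4)·T_e = 3^(1/4)·80.79 = 106.3 K.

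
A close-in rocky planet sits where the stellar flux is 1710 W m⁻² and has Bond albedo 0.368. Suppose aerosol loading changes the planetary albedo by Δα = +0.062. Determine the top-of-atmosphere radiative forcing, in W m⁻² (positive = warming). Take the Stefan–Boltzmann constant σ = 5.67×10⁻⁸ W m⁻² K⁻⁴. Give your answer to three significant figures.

The change in absorbed flux is Δ[S(1−α)/4] = −SΔα/4 = -26.50 W m⁻².

-26.5 W m⁻²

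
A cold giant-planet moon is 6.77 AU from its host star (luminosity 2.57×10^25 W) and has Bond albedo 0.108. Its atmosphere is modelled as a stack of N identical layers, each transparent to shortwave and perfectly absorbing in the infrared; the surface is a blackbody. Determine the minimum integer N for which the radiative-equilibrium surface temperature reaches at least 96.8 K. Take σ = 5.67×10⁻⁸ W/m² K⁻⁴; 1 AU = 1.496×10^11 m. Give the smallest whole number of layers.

11

Orbital distance: d = 6.77 AU = 1.013×10^12 m.
S = L/(4πd²) = 1.994 W/m².
Top-of-atmosphere balance: σT_e⁴ = S(1−α)/4 = 0.4446 W/m² → T_e = 52.92 K.
Need (N+1)T_e⁴ ≥ T_s⁴, i.e. N+1 ≥ (96.8/52.92)⁴ = 11.197.
The minimum whole number is N = 11.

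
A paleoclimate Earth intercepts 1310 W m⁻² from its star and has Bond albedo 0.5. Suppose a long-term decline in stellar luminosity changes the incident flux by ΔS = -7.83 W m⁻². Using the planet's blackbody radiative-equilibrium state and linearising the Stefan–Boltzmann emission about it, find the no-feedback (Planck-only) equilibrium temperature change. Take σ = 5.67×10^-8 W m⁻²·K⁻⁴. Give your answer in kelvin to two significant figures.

-0.35 K

The baseline emission temperature is T_e = 231.8 K.
Only a fraction (1−α) is absorbed and it's spread over 4πR², so ΔF = (1−α)ΔS/4 = -0.9788 W m⁻².
The Planck feedback parameter is 4σT_e³ = 2.825 W m⁻²/K.
So ΔT₀ = -0.9788/2.825 = -0.346 K.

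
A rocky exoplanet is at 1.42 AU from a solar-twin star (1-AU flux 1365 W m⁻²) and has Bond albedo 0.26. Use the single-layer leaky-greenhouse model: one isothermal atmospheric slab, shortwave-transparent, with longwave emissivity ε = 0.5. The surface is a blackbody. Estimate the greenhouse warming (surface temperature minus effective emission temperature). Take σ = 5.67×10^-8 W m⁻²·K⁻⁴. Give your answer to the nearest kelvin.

16 K

By the inverse-square law, S = 1365/1.42² = 676.9 W m⁻².
The planet radiates to space at T_e = [S(1−α)/(4σ)]^(1/4) = 216.8 K.
For a single slab of emissivity ε, T_s⁴ = 2T_e⁴/(2−ε); thus T_s = 216.8·(1.333)^(1/4) = 233.0 K.
T_s − T_e = 233.0 − 216.8 = 16.17 K.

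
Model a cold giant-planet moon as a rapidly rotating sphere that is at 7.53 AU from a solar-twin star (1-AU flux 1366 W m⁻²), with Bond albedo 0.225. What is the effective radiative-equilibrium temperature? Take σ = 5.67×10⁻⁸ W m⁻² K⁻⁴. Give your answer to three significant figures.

By the inverse-square law, S = 1366/7.53² = 24.09 W m⁻².
Averaging over the sphere, the absorbed flux is S(1−α)/4 = 4.668 W m⁻².
In equilibrium σT⁴ equals this, so T = 95.25 K.

95.3 kelvin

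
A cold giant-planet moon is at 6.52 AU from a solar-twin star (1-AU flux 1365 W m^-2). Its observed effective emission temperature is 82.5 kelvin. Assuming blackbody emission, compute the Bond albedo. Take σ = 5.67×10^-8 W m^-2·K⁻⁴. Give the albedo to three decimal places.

Irradiance scales as 1/d², so S = 1365 W m^-2 × (1/6.52)² = 32.11 W m^-2.
Energy balance: S(1−α)/4 = σT⁴, so 1−α = 4σT⁴/S.
4σT⁴ = 4·5.67×10⁻⁸·(82.5)⁴ = 10.51 W m^-2.
1−α = 10.51/32.11 = 0.3272, so α = 0.6728.

0.673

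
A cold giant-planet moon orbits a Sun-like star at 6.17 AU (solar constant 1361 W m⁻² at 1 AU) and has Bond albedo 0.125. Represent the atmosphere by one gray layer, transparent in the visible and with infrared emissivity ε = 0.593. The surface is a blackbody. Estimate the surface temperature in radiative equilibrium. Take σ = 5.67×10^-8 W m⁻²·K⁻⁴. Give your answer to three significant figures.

Irradiance scales as 1/d², so S = 1361 W m⁻² × (1/6.17)² = 35.75 W m⁻².
The planet radiates to space at T_e = [S(1−α)/(4σ)]^(1/4) = 108.4 K.
For a single slab of emissivity ε, T_s⁴ = 2T_e⁴/(2−ε); thus T_s = 108.4·(1.421)^(1/4) = 118.3 K.

118 K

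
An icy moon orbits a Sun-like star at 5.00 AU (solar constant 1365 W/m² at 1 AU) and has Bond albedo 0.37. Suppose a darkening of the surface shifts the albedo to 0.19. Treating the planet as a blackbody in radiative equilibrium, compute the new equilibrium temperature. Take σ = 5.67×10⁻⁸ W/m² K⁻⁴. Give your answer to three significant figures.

Flux at the orbit: S = 1365/(5.00)² = 54.60 W/m².
With the new albedo, S(1−α₂)/4 = 11.06 W/m², so T₂ = 118.2 K.

118 K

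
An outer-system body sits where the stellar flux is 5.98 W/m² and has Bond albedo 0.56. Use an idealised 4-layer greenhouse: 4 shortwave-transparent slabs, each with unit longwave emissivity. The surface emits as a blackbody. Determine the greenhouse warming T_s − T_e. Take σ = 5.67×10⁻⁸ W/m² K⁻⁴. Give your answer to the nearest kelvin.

29 K

Top-of-atmosphere balance: σT_e⁴ = S(1−α)/4 = 0.6578 W/m² → T_e = 58.36 K.
T_s = (N+1)^(1/4)·T_e = 87.27 K.
So the greenhouse effect raises the surface by 87.27 − 58.36 = 28.91 K.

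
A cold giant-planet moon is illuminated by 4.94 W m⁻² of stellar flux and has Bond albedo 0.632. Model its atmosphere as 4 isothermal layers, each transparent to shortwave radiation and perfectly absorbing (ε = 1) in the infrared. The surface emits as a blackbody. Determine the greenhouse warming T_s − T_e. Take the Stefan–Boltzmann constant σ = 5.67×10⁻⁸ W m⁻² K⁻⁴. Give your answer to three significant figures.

Top-of-atmosphere balance: σT_e⁴ = S(1−α)/4 = 0.4545 W m⁻² → T_e = 53.21 K.
Surface: T_s = (5)^¼·T_e = 79.57 K.
Warming: T_s − T_e = 26.36 K.

26.4 kelvin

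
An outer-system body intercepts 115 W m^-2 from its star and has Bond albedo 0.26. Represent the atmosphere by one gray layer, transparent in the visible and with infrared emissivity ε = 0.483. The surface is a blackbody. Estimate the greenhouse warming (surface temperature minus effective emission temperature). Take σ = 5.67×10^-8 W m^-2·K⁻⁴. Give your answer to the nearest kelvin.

10 kelvin

Effective emission temperature (TOA balance): σT_e⁴ = S(1−α)/4 = 21.27 W m^-2 → T_e = 139.2 K.
The surface balance (absorbed SW + ε·downward IR = σT_s⁴) with T_a⁴ = T_s⁴/2 reduces to T_s = T_e·[2/(2−ε)]^¼ = 149.1 K.
Greenhouse warming: T_s − T_e = 9.958 K.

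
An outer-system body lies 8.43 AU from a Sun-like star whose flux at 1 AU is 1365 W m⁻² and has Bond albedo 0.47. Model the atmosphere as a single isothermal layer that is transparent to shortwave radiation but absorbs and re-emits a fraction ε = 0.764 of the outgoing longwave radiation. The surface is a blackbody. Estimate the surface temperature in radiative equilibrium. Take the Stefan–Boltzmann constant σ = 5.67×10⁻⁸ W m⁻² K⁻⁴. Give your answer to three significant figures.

92.3 kelvin

By the inverse-square law, S = 1365/8.43² = 19.21 W m⁻².
At the top of the atmosphere, σT_e⁴ = S(1−α)/4 = 2.545 W m⁻², giving T_e = 81.85 K.
For a single slab of emissivity ε, T_s⁴ = 2T_e⁴/(2−ε); thus T_s = 81.85·(1.618)^(1/4) = 92.32 K.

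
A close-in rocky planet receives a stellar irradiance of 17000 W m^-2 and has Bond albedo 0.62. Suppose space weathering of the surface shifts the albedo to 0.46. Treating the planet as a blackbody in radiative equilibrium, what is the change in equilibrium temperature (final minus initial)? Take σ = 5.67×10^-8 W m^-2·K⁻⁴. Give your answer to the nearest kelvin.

38 K

Initial: T₁ = [S(1−0.62)/(4σ)]^(1/4) = 410.8 K.
Final:   T₂ = [S(1−0.46)/(4σ)]^(1/4) = 448.5 K.
Change: 448.5 − 410.8 = 37.72 K.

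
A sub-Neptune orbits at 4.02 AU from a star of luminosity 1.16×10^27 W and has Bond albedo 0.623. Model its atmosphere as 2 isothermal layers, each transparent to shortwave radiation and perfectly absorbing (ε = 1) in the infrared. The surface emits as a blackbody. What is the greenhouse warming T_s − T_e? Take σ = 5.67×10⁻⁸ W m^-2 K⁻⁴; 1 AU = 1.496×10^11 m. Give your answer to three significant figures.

45.4 K

d = 4.02 × 1.496×10^11 m = 6.014×10^11 m.
S = L/(4πd²) = 255.2 W m^-2.
The effective emission temperature is T_e = [S(1−α)/(4σ)]^¼ = 143.5 K.
T_s = (N+1)^(1/4)·T_e = 188.9 K.
Warming: T_s − T_e = 45.36 K.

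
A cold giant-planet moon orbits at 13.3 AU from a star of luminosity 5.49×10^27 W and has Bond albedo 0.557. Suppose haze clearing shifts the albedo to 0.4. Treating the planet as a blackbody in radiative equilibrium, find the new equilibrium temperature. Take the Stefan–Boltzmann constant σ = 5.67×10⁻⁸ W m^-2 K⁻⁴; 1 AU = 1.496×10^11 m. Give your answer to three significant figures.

131 kelvin

d = 13.3 × 1.496×10^11 m = 1.990×10^12 m.
Spreading L over a sphere of radius d: S = 5.49×10^27/(4π·1.99×10^12²) = 110.4 W m^-2.
With the new albedo, S(1−α₂)/4 = 16.55 W m^-2, so T₂ = 130.7 K.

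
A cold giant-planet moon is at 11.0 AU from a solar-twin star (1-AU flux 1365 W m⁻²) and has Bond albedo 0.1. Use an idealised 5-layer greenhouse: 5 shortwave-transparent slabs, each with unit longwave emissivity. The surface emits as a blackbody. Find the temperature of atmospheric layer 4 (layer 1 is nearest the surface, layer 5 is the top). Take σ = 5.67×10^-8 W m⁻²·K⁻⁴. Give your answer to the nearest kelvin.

Irradiance scales as 1/d², so S = 1365 W m⁻² × (1/11.0)² = 11.28 W m⁻².
OLR = S(1−α)/4 = 2.538 W m⁻²; the top layer radiates at T_e = 81.80 K.
In the N-layer model, layer k (counted from the surface) has T_k = (N+1−k)^(1/4)·T_e.
T_4 = (2)^(1/4)·81.80 = 97.27 K.

97 K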